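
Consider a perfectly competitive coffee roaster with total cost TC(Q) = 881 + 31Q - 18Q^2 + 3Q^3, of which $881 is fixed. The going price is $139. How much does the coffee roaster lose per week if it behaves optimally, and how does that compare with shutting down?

Profit = -$233 at Q = 6

AVC = 31 - 18Q + 3Q^2; min AVC = $4 at Q = 3. Since P = $139 ≥ min AVC, the firm produces.
MC = 31 - 36Q + 9Q^2. Setting P = MC and taking the root on the rising branch gives Q* = 6.
TR = 139·6 = 834. TC = 881 + 186 = 1067. Profit = 834 − 1067 = -$233.
That loss of $233 beats the $881 the firm would lose by shutting down; producing recovers $648 of fixed cost.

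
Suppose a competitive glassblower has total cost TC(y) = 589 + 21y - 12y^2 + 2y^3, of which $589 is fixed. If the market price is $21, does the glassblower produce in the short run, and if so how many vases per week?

Variable cost is VC = 21y - 12y^2 + 2y^3, so AVC = VC/y = 21 - 12y + 2y^2 and MC = dTC/dy = 21 - 24y + 6y^2.
AVC hits its minimum where MC = AVC, at y = 3, giving min AVC = 21 - 12·3 + 2·3^2 = $3.
Because $21 ≥ $3, revenue can cover variable cost; the firm operates.
Set P = MC: 21 = 21 - 24y + 6y^2 → -24y + 6y^2 = 0. The roots are y = 0 and y = 4; the profit-maximizing output is on the rising part of MC, so y* = 4.
Check: AVC at y = 4 is $5 ≤ P, so revenue covers variable cost.
Profit = P·y − TC = 21·4 − 609 = -$525, a loss, but smaller than the $589 fixed cost the firm would lose by shutting down.

Produce at y = 4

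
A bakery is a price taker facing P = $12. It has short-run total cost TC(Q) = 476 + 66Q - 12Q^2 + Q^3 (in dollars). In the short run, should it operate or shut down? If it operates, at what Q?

Strip out fixed cost: VC = 66Q - 12Q^2 + Q^3. Then AVC = 66 - 12Q + Q^2 and MC = 66 - 24Q + 3Q^2.
The AVC parabola has its vertex at Q = 12/2 = 6, where AVC = 66 - 12·6 + 6^2 = $30.
P = $12 lies below min AVC = $30; no output level covers variable cost.
Best response: produce nothing and absorb the $476 fixed cost.

Shut down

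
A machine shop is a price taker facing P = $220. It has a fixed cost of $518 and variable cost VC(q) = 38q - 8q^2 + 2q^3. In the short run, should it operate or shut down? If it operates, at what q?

From TC, MC = TC'(q) = 38 - 16q + 6q^2 and AVC = VC/q = 38 - 8q + 2q^2.
The AVC parabola has its vertex at q = 8/4 = 2, where AVC = 38 - 8·2 + 2·2^2 = $30.
Because $220 ≥ $30, revenue can cover variable cost; the firm operates.
Set P = MC: 220 = 38 - 16q + 6q^2 → -182 - 16q + 6q^2 = 0. The roots are q = -13/3 and q = 7; the profit-maximizing output is on the rising part of MC, so q* = 7.
Check: AVC at q = 7 is $80 ≤ P, so revenue covers variable cost.
Profit = P·q − TC = 220·7 − 1078 = $462.

Produce at q = 7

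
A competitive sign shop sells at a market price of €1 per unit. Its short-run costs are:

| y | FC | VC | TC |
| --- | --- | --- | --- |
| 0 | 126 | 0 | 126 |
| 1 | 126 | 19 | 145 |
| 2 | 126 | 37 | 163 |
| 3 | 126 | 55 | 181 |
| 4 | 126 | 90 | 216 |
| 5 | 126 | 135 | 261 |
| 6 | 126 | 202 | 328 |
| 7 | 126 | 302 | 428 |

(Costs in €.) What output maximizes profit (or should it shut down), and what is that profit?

y = 0 (shut down); profit = -€126

Profit at each row (π = 1y − TC): y=0: -126; y=1: -144; y=2: -161; y=3: -178; y=4: -212; y=5: -256; y=6: -322; y=7: -421.
Profit is highest at y = 0. Equivalently, the lowest AVC in the table is 55/3 ≈ €18.33 at y = 3, and P = €1 falls below it — price never covers variable cost, so the firm shuts down and loses only its fixed cost.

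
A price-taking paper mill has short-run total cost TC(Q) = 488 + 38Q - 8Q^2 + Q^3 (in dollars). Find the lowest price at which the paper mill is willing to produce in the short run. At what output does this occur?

$22 per unit, at Q = 4

The firm shuts down when price falls below the minimum of average variable cost. AVC = VC/Q = 38 - 8Q + Q^2.
At the minimum of AVC, MC = AVC. MC = 38 - 16Q + 3Q^2; setting MC = AVC gives 2Q^2 - 8Q = 0, so Q = 4. min AVC = 22.
The firm shuts down for any P below $22.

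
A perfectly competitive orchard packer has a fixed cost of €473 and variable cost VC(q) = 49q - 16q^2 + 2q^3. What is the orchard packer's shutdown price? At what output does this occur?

The firm shuts down when price falls below the minimum of average variable cost. AVC = VC/q = 49 - 16q + 2q^2.
dAVC/dq = -16 + 4q = 0 gives q = 4. min AVC = 49 - 16·4 + 2·4^2 = 17.
So the shutdown price is €17.

€17 per unit, at q = 4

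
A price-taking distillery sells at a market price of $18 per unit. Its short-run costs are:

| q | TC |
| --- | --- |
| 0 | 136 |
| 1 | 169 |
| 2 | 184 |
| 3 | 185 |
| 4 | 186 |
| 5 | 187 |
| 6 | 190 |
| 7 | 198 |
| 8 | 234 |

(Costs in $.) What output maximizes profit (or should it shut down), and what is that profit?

q = 7; profit = -$72

Compute π = P·q − TC at each output: q=0: -136; q=1: -151; q=2: -148; q=3: -131; q=4: -114; q=5: -97; q=6: -82; q=7: -72; q=8: -90.
Profit is maximized at q = 7. AVC there is 62/7 = $8.86 ≤ P, so producing beats shutting down (which would give -$136).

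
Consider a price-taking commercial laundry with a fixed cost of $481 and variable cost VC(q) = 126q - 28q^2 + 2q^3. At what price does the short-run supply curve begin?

The firm shuts down when price falls below the minimum of average variable cost. AVC = VC/q = 126 - 28q + 2q^2.
dAVC/dq = -28 + 4q = 0 gives q = 7. min AVC = 126 - 28·7 + 2·7^2 = 28.
The firm shuts down for any P below $28.

$28 per unit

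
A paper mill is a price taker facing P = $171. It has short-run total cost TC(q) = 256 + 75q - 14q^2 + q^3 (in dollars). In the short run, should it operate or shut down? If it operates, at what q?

From TC, MC = TC'(q) = 75 - 28q + 3q^2 and AVC = VC/q = 75 - 14q + q^2.
AVC is minimized where dAVC/dq = -14 + 2q = 0, at q = 7; min AVC = 75 - 14·7 + 7^2 = $26.
Because $171 ≥ $26, revenue can cover variable cost; the firm operates.
Set P = MC: 171 = 75 - 28q + 3q^2 → -96 - 28q + 3q^2 = 0. The roots are q = -8/3 and q = 12; the profit-maximizing output is on the rising part of MC, so q* = 12.
Check: AVC at q = 12 is $51 ≤ P, so revenue covers variable cost.
Profit = P·q − TC = 171·12 − 868 = $1184.

Produce at q = 12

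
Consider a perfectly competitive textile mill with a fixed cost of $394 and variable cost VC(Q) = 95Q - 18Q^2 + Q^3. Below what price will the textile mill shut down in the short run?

The firm shuts down when price falls below the minimum of average variable cost. AVC = VC/Q = 95 - 18Q + Q^2.
dAVC/dQ = -18 + 2Q = 0 gives Q = 9. min AVC = 95 - 18·9 + 9^2 = 14.
For P < $14 the firm produces nothing.

$14 per unit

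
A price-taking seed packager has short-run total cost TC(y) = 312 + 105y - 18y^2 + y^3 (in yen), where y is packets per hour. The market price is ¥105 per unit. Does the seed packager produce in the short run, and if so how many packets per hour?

Produce at y = 12

From TC, MC = TC'(y) = 105 - 36y + 3y^2 and AVC = VC/y = 105 - 18y + y^2.
AVC hits its minimum where MC = AVC, at y = 9, giving min AVC = 105 - 18·9 + 9^2 = ¥24.
Since P = ¥105 ≥ min AVC = ¥24, price covers variable cost and the firm should produce.
Set P = MC: 105 = 105 - 36y + 3y^2 → -36y + 3y^2 = 0. The roots are y = 0 and y = 12; the profit-maximizing output is on the rising part of MC, so y* = 12.
Check: AVC at y = 12 is ¥33 ≤ P, so revenue covers variable cost.
Profit = P·y − TC = 105·12 − 708 = ¥552.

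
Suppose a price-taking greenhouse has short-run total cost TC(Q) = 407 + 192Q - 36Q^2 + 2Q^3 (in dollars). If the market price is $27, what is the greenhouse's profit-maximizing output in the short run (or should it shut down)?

Shut down

From TC, MC = TC'(Q) = 192 - 72Q + 6Q^2 and AVC = VC/Q = 192 - 36Q + 2Q^2.
AVC hits its minimum where MC = AVC, at Q = 9, giving min AVC = 192 - 36·9 + 2·9^2 = $30.
With P < min AVC ($27 < $30), every unit sold adds to the loss.
The firm minimizes its loss by shutting down and losing only its fixed cost of $407.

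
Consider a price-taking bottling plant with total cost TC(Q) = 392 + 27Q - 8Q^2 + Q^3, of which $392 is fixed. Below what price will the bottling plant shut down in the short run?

The firm shuts down when price falls below the minimum of average variable cost. AVC = VC/Q = 27 - 8Q + Q^2.
At the minimum of AVC, MC = AVC. MC = 27 - 16Q + 3Q^2; setting MC = AVC gives 2Q^2 - 8Q = 0, so Q = 4. min AVC = 11.
So the shutdown price is $11.

$11 per unit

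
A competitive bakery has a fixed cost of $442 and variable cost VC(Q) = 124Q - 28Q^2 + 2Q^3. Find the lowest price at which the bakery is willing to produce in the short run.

$26 per unit

The firm shuts down when price falls below the minimum of average variable cost. AVC = VC/Q = 124 - 28Q + 2Q^2.
At the minimum of AVC, MC = AVC. MC = 124 - 56Q + 6Q^2; setting MC = AVC gives 4Q^2 - 28Q = 0, so Q = 7. min AVC = 26.
So the shutdown price is $26.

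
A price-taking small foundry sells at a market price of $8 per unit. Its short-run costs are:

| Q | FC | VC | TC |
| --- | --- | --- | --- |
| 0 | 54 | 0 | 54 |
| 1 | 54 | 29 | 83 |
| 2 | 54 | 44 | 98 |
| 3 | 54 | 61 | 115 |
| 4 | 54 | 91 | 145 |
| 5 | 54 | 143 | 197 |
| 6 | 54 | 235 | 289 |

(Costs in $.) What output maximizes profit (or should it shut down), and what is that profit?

Q = 0 (shut down); profit = -$54

Compute π = P·Q − TC at each output: Q=0: -54; Q=1: -75; Q=2: -82; Q=3: -91; Q=4: -113; Q=5: -157; Q=6: -241.
Profit is highest at Q = 0. Equivalently, the lowest AVC in the table is 61/3 ≈ $20.33 at Q = 3, and P = $8 falls below it — price never covers variable cost, so the firm shuts down and loses only its fixed cost.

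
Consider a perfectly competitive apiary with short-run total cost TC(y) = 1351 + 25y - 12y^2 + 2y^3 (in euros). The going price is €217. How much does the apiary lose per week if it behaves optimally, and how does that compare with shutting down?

AVC = 25 - 12y + 2y^2 has its minimum €7 at y = 3; price €217 clears that bar, so the firm operates.
With MC = 25 - 24y + 6y^2, P = MC on the upward-sloping part at y* = 8.
TR = 217·8 = 1736. TC = 1351 + 456 = 1807. Profit = 1736 − 1807 = -€71.
That loss of €71 beats the €1351 the firm would lose by shutting down; producing recovers €1280 of fixed cost.

Profit = -€71 at y = 8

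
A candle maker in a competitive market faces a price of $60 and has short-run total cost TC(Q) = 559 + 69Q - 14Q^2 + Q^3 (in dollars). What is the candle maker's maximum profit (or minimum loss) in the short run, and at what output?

Profit = -$235 at Q = 9

AVC = 69 - 14Q + Q^2 has its minimum $20 at Q = 7; price $60 clears that bar, so the firm operates.
MC = 69 - 28Q + 3Q^2. Setting P = MC and taking the root on the rising branch gives Q* = 9.
TR = 60·9 = 540. TC = 559 + 216 = 775. Profit = 540 − 775 = -$235.
Shutting down would mean losing the fixed cost of $559, so operating at a loss of $235 is better by $324.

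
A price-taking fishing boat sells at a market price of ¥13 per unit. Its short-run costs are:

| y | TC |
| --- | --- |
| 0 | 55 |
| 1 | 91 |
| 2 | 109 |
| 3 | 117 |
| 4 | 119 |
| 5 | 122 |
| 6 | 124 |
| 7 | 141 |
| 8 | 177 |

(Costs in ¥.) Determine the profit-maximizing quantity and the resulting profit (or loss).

Tabulate TR − TC: y=0: -55; y=1: -78; y=2: -83; y=3: -78; y=4: -67; y=5: -57; y=6: -46; y=7: -50; y=8: -73.
Profit is maximized at y = 6. AVC there is 69/6 = ¥11.50 ≤ P, so producing beats shutting down (which would give -¥55).

y = 6; profit = -¥46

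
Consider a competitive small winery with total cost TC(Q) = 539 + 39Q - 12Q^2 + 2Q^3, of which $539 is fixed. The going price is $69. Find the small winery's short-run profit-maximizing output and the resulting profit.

AVC = 39 - 12Q + 2Q^2; min AVC = $21 at Q = 3. Since P = $69 ≥ min AVC, the firm produces.
MC = 39 - 24Q + 6Q^2. Setting P = MC and taking the root on the rising branch gives Q* = 5.
TR = 69·5 = 345. TC = 539 + 145 = 684. Profit = 345 − 684 = -$339.
Shutting down would mean losing the fixed cost of $539, so operating at a loss of $339 is better by $200.

Profit = -$339 at Q = 5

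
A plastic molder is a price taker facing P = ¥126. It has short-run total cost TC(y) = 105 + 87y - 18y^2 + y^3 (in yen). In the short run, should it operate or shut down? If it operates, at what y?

From TC, MC = TC'(y) = 87 - 36y + 3y^2 and AVC = VC/y = 87 - 18y + y^2.
AVC hits its minimum where MC = AVC, at y = 9, giving min AVC = 87 - 18·9 + 9^2 = ¥6.
P = ¥126 exceeds min AVC = ¥6, so the firm stays open.
P = MC gives -39 - 36y + 3y^2 = 0, with roots -1 and 13. Take the larger (rising MC): y* = 13.
Check: AVC at y = 13 is ¥22 ≤ P, so revenue covers variable cost.
Profit = P·y − TC = 126·13 − 391 = ¥1247.

Produce at y = 13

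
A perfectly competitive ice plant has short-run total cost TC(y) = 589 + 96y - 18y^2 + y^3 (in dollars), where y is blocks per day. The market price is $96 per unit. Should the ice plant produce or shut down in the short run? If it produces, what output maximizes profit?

From TC, MC = TC'(y) = 96 - 36y + 3y^2 and AVC = VC/y = 96 - 18y + y^2.
AVC is minimized where dAVC/dy = -18 + 2y = 0, at y = 9; min AVC = 96 - 18·9 + 9^2 = $15.
Since P = $96 ≥ min AVC = $15, price covers variable cost and the firm should produce.
P = MC gives -36y + 3y^2 = 0, with roots 0 and 12. Take the larger (rising MC): y* = 12.
Check: AVC at y = 12 is $24 ≤ P, so revenue covers variable cost.
Profit = P·y − TC = 96·12 − 877 = $275.

Produce at y = 12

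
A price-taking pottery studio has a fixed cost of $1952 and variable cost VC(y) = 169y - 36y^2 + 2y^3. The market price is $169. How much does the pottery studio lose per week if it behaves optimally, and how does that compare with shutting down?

Profit = -$224 at y = 12

AVC = 169 - 36y + 2y^2 has its minimum $7 at y = 9; price $169 clears that bar, so the firm operates.
With MC = 169 - 72y + 6y^2, P = MC on the upward-sloping part at y* = 12.
TR = 169·12 = 2028. TC = 1952 + 300 = 2252. Profit = 2028 − 2252 = -$224.
Shutting down would mean losing the fixed cost of $1952, so operating at a loss of $224 is better by $1728.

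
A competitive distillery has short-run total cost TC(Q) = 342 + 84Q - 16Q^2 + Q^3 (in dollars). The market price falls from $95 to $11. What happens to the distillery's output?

MC = 84 - 32Q + 3Q^2; the shutdown threshold is min AVC = $20 (at Q = 8).
At P = $95 ≥ min AVC, set P = MC on the rising branch: Q = 11.
At P = $11 < min AVC = $20, price no longer covers variable cost at any output, so the firm shuts down: Q = 0.

Output falls from 11 to 0 (the firm shuts down)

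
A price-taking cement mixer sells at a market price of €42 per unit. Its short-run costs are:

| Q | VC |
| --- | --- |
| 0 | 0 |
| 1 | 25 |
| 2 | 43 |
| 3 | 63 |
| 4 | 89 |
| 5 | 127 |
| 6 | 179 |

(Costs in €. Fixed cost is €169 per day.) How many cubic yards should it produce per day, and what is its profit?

Compute π = P·Q − TC at each output: Q=0: -169; Q=1: -152; Q=2: -128; Q=3: -106; Q=4: -90; Q=5: -86; Q=6: -96.
Profit is maximized at Q = 5. AVC there is 127/5 = €25.40 ≤ P, so producing beats shutting down (which would give -€169).

Q = 5; profit = -€86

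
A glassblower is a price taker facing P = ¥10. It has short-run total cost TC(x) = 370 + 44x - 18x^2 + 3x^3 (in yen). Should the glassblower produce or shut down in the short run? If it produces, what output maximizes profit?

Strip out fixed cost: VC = 44x - 18x^2 + 3x^3. Then AVC = 44 - 18x + 3x^2 and MC = 44 - 36x + 9x^2.
AVC is minimized where dAVC/dx = -18 + 6x = 0, at x = 3; min AVC = 44 - 18·3 + 3·3^2 = ¥17.
Since P = ¥10 < min AVC = ¥17, price fails to cover variable cost at any output.
The firm minimizes its loss by shutting down and losing only its fixed cost of ¥370.

Shut down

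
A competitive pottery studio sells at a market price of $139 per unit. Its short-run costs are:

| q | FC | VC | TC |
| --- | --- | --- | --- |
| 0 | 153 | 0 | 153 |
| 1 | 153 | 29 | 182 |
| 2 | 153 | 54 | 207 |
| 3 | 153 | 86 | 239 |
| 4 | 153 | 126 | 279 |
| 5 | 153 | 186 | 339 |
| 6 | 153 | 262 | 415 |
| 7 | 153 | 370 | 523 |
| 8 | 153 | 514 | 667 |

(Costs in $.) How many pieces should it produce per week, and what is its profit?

Tabulate TR − TC: q=0: -153; q=1: -43; q=2: 71; q=3: 178; q=4: 277; q=5: 356; q=6: 419; q=7: 450; q=8: 445.
Profit is maximized at q = 7. AVC there is 370/7 = $52.86 ≤ P, so producing beats shutting down (which would give -$153).

q = 7; profit = $450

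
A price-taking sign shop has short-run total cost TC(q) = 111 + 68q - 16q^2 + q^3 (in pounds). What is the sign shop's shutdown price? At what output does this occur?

£4 per unit, at q = 8

The firm shuts down when price falls below the minimum of average variable cost. AVC = VC/q = 68 - 16q + q^2.
At the minimum of AVC, MC = AVC. MC = 68 - 32q + 3q^2; setting MC = AVC gives 2q^2 - 16q = 0, so q = 8. min AVC = 4.
For P < £4 the firm produces nothing.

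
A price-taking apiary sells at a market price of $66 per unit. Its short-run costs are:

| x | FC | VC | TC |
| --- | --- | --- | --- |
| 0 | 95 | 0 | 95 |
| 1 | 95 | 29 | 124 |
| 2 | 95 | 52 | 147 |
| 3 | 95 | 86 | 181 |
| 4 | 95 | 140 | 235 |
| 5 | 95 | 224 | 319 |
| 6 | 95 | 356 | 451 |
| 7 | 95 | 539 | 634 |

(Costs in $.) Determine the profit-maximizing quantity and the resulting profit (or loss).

x = 4; profit = $29

Profit at each row (π = 66x − TC): x=0: -95; x=1: -58; x=2: -15; x=3: 17; x=4: 29; x=5: 11; x=6: -55; x=7: -172.
Profit is maximized at x = 4. AVC there is 140/4 = $35 ≤ P, so producing beats shutting down (which would give -$95).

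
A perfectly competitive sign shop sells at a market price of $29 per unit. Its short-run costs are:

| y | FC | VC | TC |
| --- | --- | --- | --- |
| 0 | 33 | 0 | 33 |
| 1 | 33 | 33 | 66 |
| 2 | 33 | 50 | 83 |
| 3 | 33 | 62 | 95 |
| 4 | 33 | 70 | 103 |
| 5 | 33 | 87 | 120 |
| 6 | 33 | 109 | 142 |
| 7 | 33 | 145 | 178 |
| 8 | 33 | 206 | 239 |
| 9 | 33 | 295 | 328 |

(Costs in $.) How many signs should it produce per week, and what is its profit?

Compute π = P·y − TC at each output: y=0: -33; y=1: -37; y=2: -25; y=3: -8; y=4: 13; y=5: 25; y=6: 32; y=7: 25; y=8: -7; y=9: -67.
Profit is maximized at y = 6. AVC there is 109/6 = $18.17 ≤ P, so producing beats shutting down (which would give -$33).

y = 6; profit = $32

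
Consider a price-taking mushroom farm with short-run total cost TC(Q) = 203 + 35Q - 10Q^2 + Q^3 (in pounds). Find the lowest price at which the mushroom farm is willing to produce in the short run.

£10 per unit

Short-run supply begins at min AVC. From VC = 35Q - 10Q^2 + Q^3, AVC = 35 - 10Q + Q^2.
dAVC/dQ = -10 + 2Q = 0 gives Q = 5. min AVC = 35 - 10·5 + 5^2 = 10.
The firm shuts down for any P below £10.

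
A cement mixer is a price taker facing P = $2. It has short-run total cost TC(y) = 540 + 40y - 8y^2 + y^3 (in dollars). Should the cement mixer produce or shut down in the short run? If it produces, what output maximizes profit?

Shut down

Variable cost is VC = 40y - 8y^2 + y^3, so AVC = VC/y = 40 - 8y + y^2 and MC = dTC/dy = 40 - 16y + 3y^2.
AVC is minimized where dAVC/dy = -8 + 2y = 0, at y = 4; min AVC = 40 - 8·4 + 4^2 = $24.
P = $2 lies below min AVC = $24; no output level covers variable cost.
Shutting down limits the loss to fixed cost, $540.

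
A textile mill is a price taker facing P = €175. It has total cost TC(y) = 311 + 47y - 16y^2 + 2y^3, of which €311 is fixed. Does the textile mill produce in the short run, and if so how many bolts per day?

Produce at y = 8

Variable cost is VC = 47y - 16y^2 + 2y^3, so AVC = VC/y = 47 - 16y + 2y^2 and MC = dTC/dy = 47 - 32y + 6y^2.
AVC hits its minimum where MC = AVC, at y = 4, giving min AVC = 47 - 16·4 + 2·4^2 = €15.
Since P = €175 ≥ min AVC = €15, price covers variable cost and the firm should produce.
Solving P = MC: -128 - 32y + 6y^2 = 0 ⇒ y = -8/3 or 8. On the upward-sloping branch, y* = 8.
Check: AVC at y = 8 is €47 ≤ P, so revenue covers variable cost.
Profit = P·y − TC = 175·8 − 687 = €713.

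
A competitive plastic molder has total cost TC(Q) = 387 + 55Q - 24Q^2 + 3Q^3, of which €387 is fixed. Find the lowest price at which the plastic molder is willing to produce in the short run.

€7 per unit

The firm shuts down when price falls below the minimum of average variable cost. AVC = VC/Q = 55 - 24Q + 3Q^2.
dAVC/dQ = -24 + 6Q = 0 gives Q = 4. min AVC = 55 - 24·4 + 3·4^2 = 7.
The firm shuts down for any P below €7.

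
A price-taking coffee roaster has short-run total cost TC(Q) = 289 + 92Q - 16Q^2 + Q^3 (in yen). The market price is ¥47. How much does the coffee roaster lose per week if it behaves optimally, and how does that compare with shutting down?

AVC = 92 - 16Q + Q^2; min AVC = ¥28 at Q = 8. Since P = ¥47 ≥ min AVC, the firm produces.
With MC = 92 - 32Q + 3Q^2, P = MC on the upward-sloping part at Q* = 9.
TR = 47·9 = 423. TC = 289 + 261 = 550. Profit = 423 − 550 = -¥127.
That loss of ¥127 beats the ¥289 the firm would lose by shutting down; producing recovers ¥162 of fixed cost.

Profit = -¥127 at Q = 9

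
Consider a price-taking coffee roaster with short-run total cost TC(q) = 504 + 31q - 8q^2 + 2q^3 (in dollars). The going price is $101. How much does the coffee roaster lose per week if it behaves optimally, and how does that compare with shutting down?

AVC = 31 - 8q + 2q^2 has its minimum $23 at q = 2; price $101 clears that bar, so the firm operates.
With MC = 31 - 16q + 6q^2, P = MC on the upward-sloping part at q* = 5.
TR = 101·5 = 505. TC = 504 + 205 = 709. Profit = 505 − 709 = -$204.
That loss of $204 beats the $504 the firm would lose by shutting down; producing recovers $300 of fixed cost.

Profit = -$204 at q = 5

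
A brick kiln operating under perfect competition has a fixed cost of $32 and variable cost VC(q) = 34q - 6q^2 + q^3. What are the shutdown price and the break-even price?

AVC = 34 - 6q + q^2; minimized at q = 3, giving min AVC = $25. That is the shutdown price.
ATC = 32/q + 34 - 6q + q^2. Setting dATC/dq = −32/q^2 − 6 + 2q = 0 gives q = 4 (since 2·4^3 − 6·4^2 = 32).
min ATC = 32/4 + 34 − 6·4 + 4^2 = $34. That is the break-even price.
Between these two prices the firm operates at a loss; above $34 it earns a profit.

Shutdown price = $25; break-even price = $34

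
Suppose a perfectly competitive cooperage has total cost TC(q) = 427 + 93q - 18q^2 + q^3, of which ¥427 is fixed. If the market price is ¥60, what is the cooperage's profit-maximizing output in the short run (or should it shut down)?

Produce at q = 11

From TC, MC = TC'(q) = 93 - 36q + 3q^2 and AVC = VC/q = 93 - 18q + q^2.
The AVC parabola has its vertex at q = 18/2 = 9, where AVC = 93 - 18·9 + 9^2 = ¥12.
Since P = ¥60 ≥ min AVC = ¥12, price covers variable cost and the firm should produce.
Solving P = MC: 33 - 36q + 3q^2 = 0 ⇒ q = 1 or 11. On the upward-sloping branch, q* = 11.
Check: AVC at q = 11 is ¥16 ≤ P, so revenue covers variable cost.
Profit = P·q − TC = 60·11 − 603 = ¥57.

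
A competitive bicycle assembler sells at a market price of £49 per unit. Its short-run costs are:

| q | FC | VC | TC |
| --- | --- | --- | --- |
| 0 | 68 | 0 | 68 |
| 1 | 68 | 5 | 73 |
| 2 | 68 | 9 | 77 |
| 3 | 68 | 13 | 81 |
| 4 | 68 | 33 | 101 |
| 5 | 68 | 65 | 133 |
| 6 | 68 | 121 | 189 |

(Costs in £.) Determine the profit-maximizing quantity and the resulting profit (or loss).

Profit at each row (π = 49q − TC): q=0: -68; q=1: -24; q=2: 21; q=3: 66; q=4: 95; q=5: 112; q=6: 105.
Profit is maximized at q = 5. AVC there is 65/5 = £13 ≤ P, so producing beats shutting down (which would give -£68).

q = 5; profit = £112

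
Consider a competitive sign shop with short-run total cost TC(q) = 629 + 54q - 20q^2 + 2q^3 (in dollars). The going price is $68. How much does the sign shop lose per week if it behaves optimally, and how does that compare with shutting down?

AVC = 54 - 20q + 2q^2; min AVC = $4 at q = 5. Since P = $68 ≥ min AVC, the firm produces.
MC = 54 - 40q + 6q^2. Setting P = MC and taking the root on the rising branch gives q* = 7.
TR = 68·7 = 476. TC = 629 + 84 = 713. Profit = 476 − 713 = -$237.
By producing, the firm covers all variable cost plus $392 of fixed cost; shutting down would lose the full $629.

Profit = -$237 at q = 7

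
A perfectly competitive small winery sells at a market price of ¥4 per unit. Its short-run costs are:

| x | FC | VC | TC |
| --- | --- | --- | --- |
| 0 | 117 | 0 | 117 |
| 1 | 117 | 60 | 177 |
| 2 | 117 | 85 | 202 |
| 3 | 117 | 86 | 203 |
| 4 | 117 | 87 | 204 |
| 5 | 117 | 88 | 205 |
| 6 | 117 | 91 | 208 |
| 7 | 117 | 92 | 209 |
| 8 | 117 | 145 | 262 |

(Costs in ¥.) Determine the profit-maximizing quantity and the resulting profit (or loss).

x = 0 (shut down); profit = -¥117

Tabulate TR − TC: x=0: -117; x=1: -173; x=2: -194; x=3: -191; x=4: -188; x=5: -185; x=6: -184; x=7: -181; x=8: -230.
Profit is highest at x = 0. Equivalently, the lowest AVC in the table is 92/7 ≈ ¥13.14 at x = 7, and P = ¥4 falls below it — price never covers variable cost, so the firm shuts down and loses only its fixed cost.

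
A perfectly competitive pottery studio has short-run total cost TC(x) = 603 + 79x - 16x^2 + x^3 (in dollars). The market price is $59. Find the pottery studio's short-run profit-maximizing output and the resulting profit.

AVC = 79 - 16x + x^2 has its minimum $15 at x = 8; price $59 clears that bar, so the firm operates.
MC = 79 - 32x + 3x^2. Setting P = MC and taking the root on the rising branch gives x* = 10.
TR = 59·10 = 590. TC = 603 + 190 = 793. Profit = 590 − 793 = -$203.
That loss of $203 beats the $603 the firm would lose by shutting down; producing recovers $400 of fixed cost.

Profit = -$203 at x = 10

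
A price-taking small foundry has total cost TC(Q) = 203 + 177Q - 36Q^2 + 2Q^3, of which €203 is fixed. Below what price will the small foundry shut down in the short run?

The firm shuts down when price falls below the minimum of average variable cost. AVC = VC/Q = 177 - 36Q + 2Q^2.
At the minimum of AVC, MC = AVC. MC = 177 - 72Q + 6Q^2; setting MC = AVC gives 4Q^2 - 36Q = 0, so Q = 9. min AVC = 15.
So the shutdown price is €15.

€15 per unit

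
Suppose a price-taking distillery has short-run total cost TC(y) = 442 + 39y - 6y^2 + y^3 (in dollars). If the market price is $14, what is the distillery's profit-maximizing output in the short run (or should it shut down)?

Shut down

From TC, MC = TC'(y) = 39 - 12y + 3y^2 and AVC = VC/y = 39 - 6y + y^2.
AVC hits its minimum where MC = AVC, at y = 3, giving min AVC = 39 - 6·3 + 3^2 = $30.
Since P = $14 < min AVC = $30, price fails to cover variable cost at any output.
Best response: produce nothing and absorb the $442 fixed cost.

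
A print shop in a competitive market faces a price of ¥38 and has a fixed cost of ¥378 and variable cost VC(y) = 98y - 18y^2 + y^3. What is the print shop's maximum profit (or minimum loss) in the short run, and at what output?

AVC = 98 - 18y + y^2 has its minimum ¥17 at y = 9; price ¥38 clears that bar, so the firm operates.
MC = 98 - 36y + 3y^2. Setting P = MC and taking the root on the rising branch gives y* = 10.
TR = 38·10 = 380. TC = 378 + 180 = 558. Profit = 380 − 558 = -¥178.
That loss of ¥178 beats the ¥378 the firm would lose by shutting down; producing recovers ¥200 of fixed cost.

Profit = -¥178 at y = 10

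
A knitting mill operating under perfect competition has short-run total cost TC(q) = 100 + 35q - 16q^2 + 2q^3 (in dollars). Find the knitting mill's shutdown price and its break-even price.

Shutdown price = min AVC. AVC = 35 - 16q + 2q^2, with vertex at q = 4 and minimum $3.
ATC = 100/q + 35 - 16q + 2q^2. Setting dATC/dq = −100/q^2 − 16 + 4q = 0 gives q = 5 (since 4·5^3 − 16·5^2 = 100).
min ATC = 100/5 + 35 − 16·5 + 2·5^2 = $25. That is the break-even price.
Between these two prices the firm operates at a loss; above $25 it earns a profit.

Shutdown price = $3; break-even price = $25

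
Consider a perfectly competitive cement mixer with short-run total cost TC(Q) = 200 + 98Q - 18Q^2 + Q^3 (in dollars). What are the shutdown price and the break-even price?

AVC = 98 - 18Q + Q^2; minimized at Q = 9, giving min AVC = $17. That is the shutdown price.
ATC = 200/Q + 98 - 18Q + Q^2. Setting dATC/dQ = −200/Q^2 − 18 + 2Q = 0 gives Q = 10 (since 2·10^3 − 18·10^2 = 200).
min ATC = 200/10 + 98 − 18·10 + 10^2 = $38. That is the break-even price.
For $17 ≤ P < $38 the firm produces at a loss; below $17 it shuts down.

Shutdown price = $17; break-even price = $38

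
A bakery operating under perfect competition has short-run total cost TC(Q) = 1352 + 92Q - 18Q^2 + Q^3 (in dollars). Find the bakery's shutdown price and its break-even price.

Shutdown price = $11; break-even price = $131

Shutdown price = min AVC. AVC = 92 - 18Q + Q^2, with vertex at Q = 9 and minimum $11.
ATC = 1352/Q + 92 - 18Q + Q^2. Setting dATC/dQ = −1352/Q^2 − 18 + 2Q = 0 gives Q = 13 (since 2·13^3 − 18·13^2 = 1352).
min ATC = 1352/13 + 92 − 18·13 + 13^2 = $131. That is the break-even price.
Between these two prices the firm operates at a loss; above $131 it earns a profit.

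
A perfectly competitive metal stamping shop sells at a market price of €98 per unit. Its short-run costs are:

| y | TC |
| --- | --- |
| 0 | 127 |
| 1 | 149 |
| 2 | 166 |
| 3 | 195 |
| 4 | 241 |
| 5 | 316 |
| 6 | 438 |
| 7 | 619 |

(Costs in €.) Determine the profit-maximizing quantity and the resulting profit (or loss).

y = 5; profit = €174

Tabulate TR − TC: y=0: -127; y=1: -51; y=2: 30; y=3: 99; y=4: 151; y=5: 174; y=6: 150; y=7: 67.
Profit is maximized at y = 5. AVC there is 189/5 = €37.80 ≤ P, so producing beats shutting down (which would give -€127).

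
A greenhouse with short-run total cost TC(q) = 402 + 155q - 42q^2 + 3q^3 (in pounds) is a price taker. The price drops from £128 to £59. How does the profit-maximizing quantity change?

MC = 155 - 84q + 9q^2; the shutdown threshold is min AVC = £8 (at q = 7).
At P = £128 ≥ min AVC, set P = MC on the rising branch: q = 9.
At P = £59 ≥ min AVC, set P = MC: q = 8. The firm stays open but cuts output.

Output falls from 9 to 8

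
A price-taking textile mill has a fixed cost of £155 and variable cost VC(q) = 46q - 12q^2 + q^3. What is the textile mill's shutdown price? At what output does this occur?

The shutdown price is the minimum of AVC. VC = 46q - 12q^2 + q^3, so AVC = 46 - 12q + q^2.
At the minimum of AVC, MC = AVC. MC = 46 - 24q + 3q^2; setting MC = AVC gives 2q^2 - 12q = 0, so q = 6. min AVC = 10.
For P < £10 the firm produces nothing.

£10 per unit, at q = 6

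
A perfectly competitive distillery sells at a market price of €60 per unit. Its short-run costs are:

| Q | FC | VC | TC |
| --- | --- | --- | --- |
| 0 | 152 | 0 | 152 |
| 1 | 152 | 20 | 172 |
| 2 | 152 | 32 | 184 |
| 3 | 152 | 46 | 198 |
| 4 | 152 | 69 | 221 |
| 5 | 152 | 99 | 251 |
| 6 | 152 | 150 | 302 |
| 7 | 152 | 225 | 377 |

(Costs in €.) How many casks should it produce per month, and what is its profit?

Q = 6; profit = €58

Compute π = P·Q − TC at each output: Q=0: -152; Q=1: -112; Q=2: -64; Q=3: -18; Q=4: 19; Q=5: 49; Q=6: 58; Q=7: 43.
Profit is maximized at Q = 6. AVC there is 150/6 = €25 ≤ P, so producing beats shutting down (which would give -€152).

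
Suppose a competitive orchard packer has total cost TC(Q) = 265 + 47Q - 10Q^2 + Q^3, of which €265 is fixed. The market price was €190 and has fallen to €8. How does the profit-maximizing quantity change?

Output falls from 11 to 0 (the firm shuts down)

AVC = 47 - 10Q + Q^2, minimized at Q = 5 where min AVC = €22. MC = 47 - 20Q + 3Q^2.
At P = €190 ≥ min AVC, set P = MC on the rising branch: Q = 11.
At P = €8 < min AVC = €22, price no longer covers variable cost at any output, so the firm shuts down: Q = 0.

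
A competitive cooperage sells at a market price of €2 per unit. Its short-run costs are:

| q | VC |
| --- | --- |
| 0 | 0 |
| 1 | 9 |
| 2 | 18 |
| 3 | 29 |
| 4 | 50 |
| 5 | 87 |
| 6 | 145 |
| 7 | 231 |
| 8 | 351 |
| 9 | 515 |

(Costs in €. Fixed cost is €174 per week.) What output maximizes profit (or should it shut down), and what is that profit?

Compute π = P·q − TC at each output: q=0: -174; q=1: -181; q=2: -188; q=3: -197; q=4: -216; q=5: -251; q=6: -307; q=7: -391; q=8: -509; q=9: -671.
Profit is highest at q = 0. Equivalently, the lowest AVC in the table is 9/1 ≈ €9 at q = 1, and P = €2 falls below it — price never covers variable cost, so the firm shuts down and loses only its fixed cost.

q = 0 (shut down); profit = -€174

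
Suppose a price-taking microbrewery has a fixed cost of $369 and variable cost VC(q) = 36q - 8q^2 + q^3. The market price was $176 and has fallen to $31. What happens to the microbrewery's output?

Output falls from 10 to 5

MC = 36 - 16q + 3q^2; the shutdown threshold is min AVC = $20 (at q = 4).
At P = $176 ≥ min AVC, set P = MC on the rising branch: q = 10.
At P = $31 ≥ min AVC, set P = MC: q = 5. The firm stays open but cuts output.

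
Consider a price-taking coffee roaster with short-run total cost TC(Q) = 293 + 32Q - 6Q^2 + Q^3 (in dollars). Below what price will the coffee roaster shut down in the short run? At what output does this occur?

Short-run supply begins at min AVC. From VC = 32Q - 6Q^2 + Q^3, AVC = 32 - 6Q + Q^2.
At the minimum of AVC, MC = AVC. MC = 32 - 12Q + 3Q^2; setting MC = AVC gives 2Q^2 - 6Q = 0, so Q = 3. min AVC = 23.
The firm shuts down for any P below $23.

$23 per unit, at Q = 3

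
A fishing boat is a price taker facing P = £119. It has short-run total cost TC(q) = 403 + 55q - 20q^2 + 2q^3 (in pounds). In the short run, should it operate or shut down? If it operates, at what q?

Produce at q = 8

Strip out fixed cost: VC = 55q - 20q^2 + 2q^3. Then AVC = 55 - 20q + 2q^2 and MC = 55 - 40q + 6q^2.
AVC is minimized where dAVC/dq = -20 + 4q = 0, at q = 5; min AVC = 55 - 20·5 + 2·5^2 = £5.
Because £119 ≥ £5, revenue can cover variable cost; the firm operates.
P = MC gives -64 - 40q + 6q^2 = 0, with roots -4/3 and 8. Take the larger (rising MC): q* = 8.
Check: AVC at q = 8 is £23 ≤ P, so revenue covers variable cost.
Profit = P·q − TC = 119·8 − 587 = £365.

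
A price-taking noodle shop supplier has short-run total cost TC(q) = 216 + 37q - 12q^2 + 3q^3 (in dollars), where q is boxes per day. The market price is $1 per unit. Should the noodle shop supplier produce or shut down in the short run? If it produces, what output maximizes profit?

Variable cost is VC = 37q - 12q^2 + 3q^3, so AVC = VC/q = 37 - 12q + 3q^2 and MC = dTC/dq = 37 - 24q + 9q^2.
The AVC parabola has its vertex at q = 12/6 = 2, where AVC = 37 - 12·2 + 3·2^2 = $25.
P = $1 lies below min AVC = $25; no output level covers variable cost.
Best response: produce nothing and absorb the $216 fixed cost.

Shut down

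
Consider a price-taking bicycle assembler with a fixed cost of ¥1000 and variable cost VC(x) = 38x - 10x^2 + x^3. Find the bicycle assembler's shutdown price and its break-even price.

AVC = 38 - 10x + x^2; minimized at x = 5, giving min AVC = ¥13. That is the shutdown price.
ATC = 1000/x + 38 - 10x + x^2. Setting dATC/dx = −1000/x^2 − 10 + 2x = 0 gives x = 10 (since 2·10^3 − 10·10^2 = 1000).
min ATC = 1000/10 + 38 − 10·10 + 10^2 = ¥138. That is the break-even price.
For ¥13 ≤ P < ¥138 the firm produces at a loss; below ¥13 it shuts down.

Shutdown price = ¥13; break-even price = ¥138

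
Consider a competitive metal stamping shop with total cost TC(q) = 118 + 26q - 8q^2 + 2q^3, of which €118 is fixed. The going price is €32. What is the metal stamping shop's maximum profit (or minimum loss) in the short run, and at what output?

AVC = 26 - 8q + 2q^2 has its minimum €18 at q = 2; price €32 clears that bar, so the firm operates.
MC = 26 - 16q + 6q^2. Setting P = MC and taking the root on the rising branch gives q* = 3.
TR = 32·3 = 96. TC = 118 + 60 = 178. Profit = 96 − 178 = -€82.
That loss of €82 beats the €118 the firm would lose by shutting down; producing recovers €36 of fixed cost.

Profit = -€82 at q = 3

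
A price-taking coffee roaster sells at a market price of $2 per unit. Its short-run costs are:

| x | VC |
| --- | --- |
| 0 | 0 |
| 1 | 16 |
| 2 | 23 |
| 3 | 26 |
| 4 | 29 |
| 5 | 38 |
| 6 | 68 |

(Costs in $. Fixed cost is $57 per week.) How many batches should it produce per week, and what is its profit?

x = 0 (shut down); profit = -$57

Compute π = P·x − TC at each output: x=0: -57; x=1: -71; x=2: -76; x=3: -77; x=4: -78; x=5: -85; x=6: -113.
Profit is highest at x = 0. Equivalently, the lowest AVC in the table is 29/4 ≈ $7.25 at x = 4, and P = $2 falls below it — price never covers variable cost, so the firm shuts down and loses only its fixed cost.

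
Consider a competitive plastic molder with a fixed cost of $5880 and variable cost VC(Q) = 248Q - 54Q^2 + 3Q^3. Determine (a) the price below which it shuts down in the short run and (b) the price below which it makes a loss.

Shutdown price = $5; break-even price = $500

AVC = 248 - 54Q + 3Q^2; minimized at Q = 9, giving min AVC = $5. That is the shutdown price.
ATC = 5880/Q + 248 - 54Q + 3Q^2. Setting dATC/dQ = −5880/Q^2 − 54 + 6Q = 0 gives Q = 14 (since 6·14^3 − 54·14^2 = 5880).
min ATC = 5880/14 + 248 − 54·14 + 3·14^2 = $500. That is the break-even price.
Between these two prices the firm operates at a loss; above $500 it earns a profit.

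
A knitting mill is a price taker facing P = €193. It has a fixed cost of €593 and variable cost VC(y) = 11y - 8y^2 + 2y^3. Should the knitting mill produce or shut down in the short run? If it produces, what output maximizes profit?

Strip out fixed cost: VC = 11y - 8y^2 + 2y^3. Then AVC = 11 - 8y + 2y^2 and MC = 11 - 16y + 6y^2.
The AVC parabola has its vertex at y = 8/4 = 2, where AVC = 11 - 8·2 + 2·2^2 = €3.
Because €193 ≥ €3, revenue can cover variable cost; the firm operates.
Solving P = MC: -182 - 16y + 6y^2 = 0 ⇒ y = -13/3 or 7. On the upward-sloping branch, y* = 7.
Check: AVC at y = 7 is €53 ≤ P, so revenue covers variable cost.
Profit = P·y − TC = 193·7 − 964 = €387.

Produce at y = 7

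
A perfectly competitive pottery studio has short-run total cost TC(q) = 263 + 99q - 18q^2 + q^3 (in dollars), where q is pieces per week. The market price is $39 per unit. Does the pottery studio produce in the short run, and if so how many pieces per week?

Produce at q = 10

Variable cost is VC = 99q - 18q^2 + q^3, so AVC = VC/q = 99 - 18q + q^2 and MC = dTC/dq = 99 - 36q + 3q^2.
AVC hits its minimum where MC = AVC, at q = 9, giving min AVC = 99 - 18·9 + 9^2 = $18.
Because $39 ≥ $18, revenue can cover variable cost; the firm operates.
P = MC gives 60 - 36q + 3q^2 = 0, with roots 2 and 10. Take the larger (rising MC): q* = 10.
Check: AVC at q = 10 is $19 ≤ P, so revenue covers variable cost.
Profit = P·q − TC = 39·10 − 453 = -$63, a loss, but smaller than the $263 fixed cost the firm would lose by shutting down.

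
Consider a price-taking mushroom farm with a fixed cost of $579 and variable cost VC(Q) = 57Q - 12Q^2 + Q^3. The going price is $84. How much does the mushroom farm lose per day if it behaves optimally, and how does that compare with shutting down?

AVC = 57 - 12Q + Q^2 has its minimum $21 at Q = 6; price $84 clears that bar, so the firm operates.
MC = 57 - 24Q + 3Q^2. Setting P = MC and taking the root on the rising branch gives Q* = 9.
TR = 84·9 = 756. TC = 579 + 270 = 849. Profit = 756 − 849 = -$93.
That loss of $93 beats the $579 the firm would lose by shutting down; producing recovers $486 of fixed cost.

Profit = -$93 at Q = 9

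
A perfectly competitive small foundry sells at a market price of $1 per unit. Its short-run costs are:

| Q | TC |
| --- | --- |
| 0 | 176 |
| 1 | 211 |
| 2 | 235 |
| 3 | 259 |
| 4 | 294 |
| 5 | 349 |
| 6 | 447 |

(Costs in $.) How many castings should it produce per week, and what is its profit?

Q = 0 (shut down); profit = -$176

Profit at each row (π = 1Q − TC): Q=0: -176; Q=1: -210; Q=2: -233; Q=3: -256; Q=4: -290; Q=5: -344; Q=6: -441.
Profit is highest at Q = 0. Equivalently, the lowest AVC in the table is 83/3 ≈ $27.67 at Q = 3, and P = $1 falls below it — price never covers variable cost, so the firm shuts down and loses only its fixed cost.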